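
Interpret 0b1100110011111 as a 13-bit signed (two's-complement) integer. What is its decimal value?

-1633

pattern = 1100110011111 (MSB is 1 ⇒ negative)
Invert: 0011001100000, add 1 → 0011001100001 = 1633, so the value is -1633.
(Equivalently: 6559 - 2^13 = 6559 - 8192 = -1633.)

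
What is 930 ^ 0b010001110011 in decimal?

2001

930 = 01110100010
b = 10001110011
XOR → 11111010001 = 2001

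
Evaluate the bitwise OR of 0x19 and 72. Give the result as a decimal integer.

89

0x19 = 0011001
72 = 1001000
 OR → 1011001 = 89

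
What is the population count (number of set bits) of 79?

79 = 1001111
Count the 1s: 1 + 1 + 1 + 1 + 1 = 5

5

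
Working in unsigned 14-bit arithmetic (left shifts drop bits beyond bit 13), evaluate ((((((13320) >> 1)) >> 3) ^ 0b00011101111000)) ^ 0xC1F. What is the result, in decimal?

13320 = 11010000001000
→ >> 1 → 01101000000100 = 6660
→ >> 3 → 00001101000000 = 832
0b00011101111000 = 00011101111000
→ ^ → 00010000111000 = 1080
0xC1F = 00110000011111
→ ^ → 00100000100111 = 2087

2087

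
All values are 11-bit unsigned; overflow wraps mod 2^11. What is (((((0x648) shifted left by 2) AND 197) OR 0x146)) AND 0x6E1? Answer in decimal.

64

0x648 = 11001001000
→ shifted left by 2 (mod 2^11) → 00100100000 = 288
197 = 00011000101
→ AND → 00000000000 = 0
0x146 = 00101000110
→ OR → 00101000110 = 326
0x6E1 = 11011100001
→ AND → 00001000000 = 64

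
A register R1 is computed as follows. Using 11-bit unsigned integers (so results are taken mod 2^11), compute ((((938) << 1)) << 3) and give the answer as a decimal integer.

938 = 01110101010
→ << 1 (mod 2^11) → 11101010100 = 1876
→ << 3 (mod 2^11) → 01010100000 = 672

672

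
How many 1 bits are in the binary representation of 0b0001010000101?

n = 1010000101
Count the 1s: 1 + 1 + 1 + 1 = 4

4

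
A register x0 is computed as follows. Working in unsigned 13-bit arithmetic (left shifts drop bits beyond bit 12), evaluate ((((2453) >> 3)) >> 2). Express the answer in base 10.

2453 = 0100110010101
→ >> 3 → 0000100110010 = 306
→ >> 2 → 0000001001100 = 76

76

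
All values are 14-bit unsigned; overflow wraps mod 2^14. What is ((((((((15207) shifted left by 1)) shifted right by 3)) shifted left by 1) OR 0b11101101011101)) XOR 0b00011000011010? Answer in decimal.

15207 = 11101101100111
→ shifted left by 1 (mod 2^14) → 11011011001110 = 14030
→ shifted right by 3 → 00011011011001 = 1753
→ shifted left by 1 (mod 2^14) → 00110110110010 = 3506
0b11101101011101 = 11101101011101
→ OR → 11111111111111 = 16383
0b00011000011010 = 00011000011010
→ XOR → 11100111100101 = 14821

14821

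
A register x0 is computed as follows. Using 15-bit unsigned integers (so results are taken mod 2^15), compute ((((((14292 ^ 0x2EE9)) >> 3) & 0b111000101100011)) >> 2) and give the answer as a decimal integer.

14292 = 011011111010100
0x2EE9 = 010111011101001
→ ^ → 001100100111101 = 6461
→ >> 3 → 000001100100111 = 807
0b111000101100011 = 111000101100011
→ & → 000000100100011 = 291
→ >> 2 → 000000001001000 = 72

72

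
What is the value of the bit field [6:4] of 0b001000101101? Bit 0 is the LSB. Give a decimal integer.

2

v = 001000101101
Shift right by 4: 00100010
Mask low 3 bits: 010 = 2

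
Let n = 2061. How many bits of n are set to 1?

4

2061 = 100000001101
Count the 1s: 1 + 1 + 1 + 1 = 4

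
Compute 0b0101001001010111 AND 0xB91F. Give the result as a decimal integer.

4119

a = 0101001001010111
0xB91F = 1011100100011111
AND → 0001000000010111 = 4119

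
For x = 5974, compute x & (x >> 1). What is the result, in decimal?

770

x = 1011101010110 = 5974
x>>1 = 0101110101011
AND  = 0001100000010 = 770
(x & (x >> 1) has a 1 wherever x has two consecutive 1 bits.)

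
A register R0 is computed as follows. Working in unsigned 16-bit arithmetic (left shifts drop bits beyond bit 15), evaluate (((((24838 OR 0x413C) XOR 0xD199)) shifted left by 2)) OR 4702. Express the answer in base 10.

53982

24838 = 0110000100000110
0x413C = 0100000100111100
→ OR → 0110000100111110 = 24894
0xD199 = 1101000110011001
→ XOR → 1011000010100111 = 45223
→ shifted left by 2 (mod 2^16) → 1100001010011100 = 49820
4702 = 0001001001011110
→ OR → 1101001011011110 = 53982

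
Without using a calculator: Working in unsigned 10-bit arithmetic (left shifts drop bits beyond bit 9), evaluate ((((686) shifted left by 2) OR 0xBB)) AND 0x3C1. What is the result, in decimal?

686 = 1010101110
→ shifted left by 2 (mod 2^10) → 1010111000 = 696
0xBB = 0010111011
→ OR → 1010111011 = 699
0x3C1 = 1111000001
→ AND → 1010000001 = 641

641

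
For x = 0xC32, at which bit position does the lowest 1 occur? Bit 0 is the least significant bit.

1

0xC32 = 110000110010
Trailing zeros: 1, so the lowest set bit is bit 1 (value 2).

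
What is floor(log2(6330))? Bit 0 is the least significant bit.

12

6330 = 1100010111010
The topmost 1 is at position 12 (since 2^12 = 4096 ≤ 6330 < 8192).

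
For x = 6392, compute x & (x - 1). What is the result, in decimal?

6384

x = 1100011111000 = 6392
x - 1 = 1100011110111
AND   = 1100011110000 = 6384
(x & (x - 1) clears the lowest set bit of x.)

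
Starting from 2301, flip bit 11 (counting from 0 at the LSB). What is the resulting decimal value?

253

x = 100011111101
bit 11 is currently 1; toggle it via x ^ (1 << 11) = x ^ 2048
→ 000011111101 = 253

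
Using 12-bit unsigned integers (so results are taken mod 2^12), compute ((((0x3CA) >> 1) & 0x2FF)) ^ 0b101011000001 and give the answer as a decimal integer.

2596

0x3CA = 001111001010
→ >> 1 → 000111100101 = 485
0x2FF = 001011111111
→ & → 000011100101 = 229
0b101011000001 = 101011000001
→ ^ → 101000100100 = 2596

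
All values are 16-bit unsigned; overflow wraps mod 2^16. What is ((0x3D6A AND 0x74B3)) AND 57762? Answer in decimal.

8226

0x3D6A = 0011110101101010
0x74B3 = 0111010010110011
→ AND → 0011010000100010 = 13346
57762 = 1110000110100010
→ AND → 0010000000100010 = 8226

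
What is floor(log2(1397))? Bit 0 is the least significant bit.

10

1397 = 10101110101
The topmost 1 is at position 10 (since 2^10 = 1024 ≤ 1397 < 2048).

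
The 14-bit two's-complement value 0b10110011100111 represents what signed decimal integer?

-4889

pattern = 10110011100111 (MSB is 1 ⇒ negative)
Invert: 01001100011000, add 1 → 01001100011001 = 4889, so the value is -4889.
(Equivalently: 11495 - 2^14 = 11495 - 16384 = -4889.)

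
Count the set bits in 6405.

6405 = 1100100000101
Count the 1s: 1 + 1 + 1 + 1 + 1 = 5

5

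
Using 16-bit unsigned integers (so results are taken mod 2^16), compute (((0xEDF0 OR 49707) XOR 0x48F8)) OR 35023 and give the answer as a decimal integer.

45007

0xEDF0 = 1110110111110000
49707 = 1100001000101011
→ OR → 1110111111111011 = 61435
0x48F8 = 0100100011111000
→ XOR → 1010011100000011 = 42755
35023 = 1000100011001111
→ OR → 1010111111001111 = 45007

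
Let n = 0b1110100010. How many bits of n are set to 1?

5

n = 1110100010
Count the 1s: 1 + 1 + 1 + 1 + 1 = 5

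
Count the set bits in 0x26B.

6

0x26B = 1001101011
Count the 1s: 1 + 1 + 1 + 1 + 1 + 1 = 6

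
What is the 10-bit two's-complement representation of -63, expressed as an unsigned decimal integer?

961

63 in 10 bits: 0000111111
Invert: 1111000000
Add 1:  1111000001 = 961
(Check: 2^10 - 63 = 1024 - 63 = 961.)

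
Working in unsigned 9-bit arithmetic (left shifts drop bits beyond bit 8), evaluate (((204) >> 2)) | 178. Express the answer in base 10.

179

204 = 011001100
→ >> 2 → 000110011 = 51
178 = 010110010
→ | → 010110011 = 179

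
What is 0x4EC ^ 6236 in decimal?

0x4EC = 0010011101100
6236 = 1100001011100
XOR → 1110010110000 = 7344

7344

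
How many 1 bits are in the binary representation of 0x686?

5

0x686 = 11010000110
Count the 1s: 1 + 1 + 1 + 1 + 1 = 5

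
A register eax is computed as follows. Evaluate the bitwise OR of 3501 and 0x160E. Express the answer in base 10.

3501 = 0110110101101
0x160E = 1011000001110
 OR → 1111110101111 = 8111

8111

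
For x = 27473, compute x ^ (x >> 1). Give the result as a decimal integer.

x = 110101101010001 = 27473
x>>1 = 011010110101000
XOR  = 101111011111001 = 24313
(x ^ (x >> 1) gives the standard binary-reflected Gray code of x.)

24313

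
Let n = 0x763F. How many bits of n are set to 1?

0x763F = 111011000111111
Count the 1s: 1 + 1 + 1 + 1 + 1 + 1 + 1 + 1 + 1 + 1 + 1 = 11

11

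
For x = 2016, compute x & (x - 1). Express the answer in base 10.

1984

x = 11111100000 = 2016
x - 1 = 11111011111
AND   = 11111000000 = 1984
(x & (x - 1) clears the lowest set bit of x.)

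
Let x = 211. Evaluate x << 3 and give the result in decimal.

1688

211 = 00011010011
shift left by 3 → 11010011000 = 1688
(equivalently, 211 × 2^3 = 211 × 8)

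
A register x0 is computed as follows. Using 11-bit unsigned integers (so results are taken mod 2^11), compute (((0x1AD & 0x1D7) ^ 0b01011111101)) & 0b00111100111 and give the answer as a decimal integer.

0x1AD = 00110101101
0x1D7 = 00111010111
→ & → 00110000101 = 389
0b01011111101 = 01011111101
→ ^ → 01101111000 = 888
0b00111100111 = 00111100111
→ & → 00101100000 = 352

352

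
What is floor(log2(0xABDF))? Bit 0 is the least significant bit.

15

0xABDF = 1010101111011111
The topmost 1 is at position 15 (since 2^15 = 32768 ≤ 43999 < 65536).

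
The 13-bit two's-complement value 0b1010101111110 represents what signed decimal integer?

-2690

pattern = 1010101111110 (MSB is 1 ⇒ negative)
Invert: 0101010000001, add 1 → 0101010000010 = 2690, so the value is -2690.
(Equivalently: 5502 - 2^13 = 5502 - 8192 = -2690.)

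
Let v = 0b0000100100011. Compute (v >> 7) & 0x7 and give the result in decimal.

v = 0000100100011
Shift right by 7: 000010
Mask low 3 bits: 010 = 2

2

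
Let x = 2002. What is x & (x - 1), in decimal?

x = 11111010010 = 2002
x - 1 = 11111010001
AND   = 11111010000 = 2000
(x & (x - 1) clears the lowest set bit of x.)

2000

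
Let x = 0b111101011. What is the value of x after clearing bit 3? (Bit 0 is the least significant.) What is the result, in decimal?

483

x = 111101011
bit 3 is currently 1; clear it via x & ~(1 << 3) = x & ~8
→ 111100011 = 483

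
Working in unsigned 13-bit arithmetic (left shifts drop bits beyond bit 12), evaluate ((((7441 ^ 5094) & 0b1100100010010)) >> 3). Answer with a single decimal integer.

7441 = 1110100010001
5094 = 1001111100110
→ ^ → 0111011110111 = 3831
0b1100100010010 = 1100100010010
→ & → 0100000010010 = 2066
→ >> 3 → 0000100000010 = 258

258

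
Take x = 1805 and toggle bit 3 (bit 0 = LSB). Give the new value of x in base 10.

1797

x = 11100001101
bit 3 is currently 1; toggle it via x ^ (1 << 3) = x ^ 8
→ 11100000101 = 1797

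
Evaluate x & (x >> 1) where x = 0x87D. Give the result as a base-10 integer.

60

x = 100001111101 = 2173
x>>1 = 010000111110
AND  = 000000111100 = 60
(x & (x >> 1) has a 1 wherever x has two consecutive 1 bits.)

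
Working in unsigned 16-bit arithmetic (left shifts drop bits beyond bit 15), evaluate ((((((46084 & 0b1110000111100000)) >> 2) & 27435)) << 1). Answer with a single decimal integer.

46084 = 1011010000000100
0b1110000111100000 = 1110000111100000
→ & → 1010000000000000 = 40960
→ >> 2 → 0010100000000000 = 10240
27435 = 0110101100101011
→ & → 0010100000000000 = 10240
→ << 1 (mod 2^16) → 0101000000000000 = 20480

20480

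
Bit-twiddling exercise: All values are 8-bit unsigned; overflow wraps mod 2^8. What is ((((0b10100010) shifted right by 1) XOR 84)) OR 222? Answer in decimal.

0b10100010 = 10100010
→ shifted right by 1 → 01010001 = 81
84 = 01010100
→ XOR → 00000101 = 5
222 = 11011110
→ OR → 11011111 = 223

223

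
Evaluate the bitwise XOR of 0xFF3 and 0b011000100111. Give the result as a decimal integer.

2516

0xFF3 = 111111110011
b = 011000100111
XOR → 100111010100 = 2516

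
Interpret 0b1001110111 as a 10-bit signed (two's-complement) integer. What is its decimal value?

-393

pattern = 1001110111 (MSB is 1 ⇒ negative)
Invert: 0110001000, add 1 → 0110001001 = 393, so the value is -393.
(Equivalently: 631 - 2^10 = 631 - 1024 = -393.)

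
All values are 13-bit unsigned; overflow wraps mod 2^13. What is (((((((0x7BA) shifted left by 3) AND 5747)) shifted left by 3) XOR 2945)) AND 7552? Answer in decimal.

0x7BA = 0011110111010
→ shifted left by 3 (mod 2^13) → 1110111010000 = 7632
5747 = 1011001110011
→ AND → 1010001010000 = 5200
→ shifted left by 3 (mod 2^13) → 0001010000000 = 640
2945 = 0101110000001
→ XOR → 0100100000001 = 2305
7552 = 1110110000000
→ AND → 0100100000000 = 2304

2304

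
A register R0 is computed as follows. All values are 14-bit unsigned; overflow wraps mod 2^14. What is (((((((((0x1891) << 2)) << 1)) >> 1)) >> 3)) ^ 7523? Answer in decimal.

7467

0x1891 = 01100010010001
→ << 2 (mod 2^14) → 10001001000100 = 8772
→ << 1 (mod 2^14) → 00010010001000 = 1160
→ >> 1 → 00001001000100 = 580
→ >> 3 → 00000001001000 = 72
7523 = 01110101100011
→ ^ → 01110100101011 = 7467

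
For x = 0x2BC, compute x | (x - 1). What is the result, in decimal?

x = 1010111100 = 700
x - 1 = 1010111011
OR    = 1010111111 = 703
(x | (x - 1) sets all bits below the lowest set bit.)

703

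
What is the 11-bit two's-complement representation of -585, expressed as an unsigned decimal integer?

585 in 11 bits: 01001001001
Invert: 10110110110
Add 1:  10110110111 = 1463
(Check: 2^11 - 585 = 2048 - 585 = 1463.)

1463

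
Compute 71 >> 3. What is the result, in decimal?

8

71 = 1000111
shift right by 3 → 0001000 = 8
(equivalently, floor(71 / 8))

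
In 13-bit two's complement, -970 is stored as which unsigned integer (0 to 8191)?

970 in 13 bits: 0001111001010
Invert: 1110000110101
Add 1:  1110000110110 = 7222
(Check: 2^13 - 970 = 8192 - 970 = 7222.)

7222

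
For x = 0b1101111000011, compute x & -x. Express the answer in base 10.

1

x = 1101111000011 = 7107
-x (two's complement) = …0010000111101
AND   = 0000000000001 = 1
(x & -x isolates the lowest set bit of x.)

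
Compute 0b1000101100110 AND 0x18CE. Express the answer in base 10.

a = 1000101100110
0x18CE = 1100011001110
AND → 1000001000110 = 4166

4166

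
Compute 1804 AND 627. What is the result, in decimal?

512

1804 = 11100001100
627 = 01001110011
AND → 01000000000 = 512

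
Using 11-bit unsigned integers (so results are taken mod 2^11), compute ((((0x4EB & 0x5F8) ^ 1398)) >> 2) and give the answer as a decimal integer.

0x4EB = 10011101011
0x5F8 = 10111111000
→ & → 10011101000 = 1256
1398 = 10101110110
→ ^ → 00110011110 = 414
→ >> 2 → 00001100111 = 103

103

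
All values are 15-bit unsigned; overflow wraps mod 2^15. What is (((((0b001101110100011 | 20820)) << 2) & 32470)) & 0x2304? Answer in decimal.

8708

0b001101110100011 = 001101110100011
20820 = 101000101010100
→ | → 101101111110111 = 23543
→ << 2 (mod 2^15) → 110111111011100 = 28636
32470 = 111111011010110
→ & → 110111011010100 = 28372
0x2304 = 010001100000100
→ & → 010001000000100 = 8708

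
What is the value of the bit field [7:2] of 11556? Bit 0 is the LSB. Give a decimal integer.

v = 010110100100100
Shift right by 2: 0101101001001
Mask low 6 bits: 001001 = 9

9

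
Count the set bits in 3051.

3051 = 101111101011
Count the 1s: 1 + 1 + 1 + 1 + 1 + 1 + 1 + 1 + 1 = 9

9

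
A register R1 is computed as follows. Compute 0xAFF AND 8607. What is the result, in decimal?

159

0xAFF = 00101011111111
8607 = 10000110011111
AND → 00000010011111 = 159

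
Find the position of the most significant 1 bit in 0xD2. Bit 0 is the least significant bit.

0xD2 = 11010010
The topmost 1 is at position 7 (since 2^7 = 128 ≤ 210 < 256).

7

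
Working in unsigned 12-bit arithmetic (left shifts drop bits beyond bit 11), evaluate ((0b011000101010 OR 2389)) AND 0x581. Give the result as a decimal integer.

1281

0b011000101010 = 011000101010
2389 = 100101010101
→ OR → 111101111111 = 3967
0x581 = 010110000001
→ AND → 010100000001 = 1281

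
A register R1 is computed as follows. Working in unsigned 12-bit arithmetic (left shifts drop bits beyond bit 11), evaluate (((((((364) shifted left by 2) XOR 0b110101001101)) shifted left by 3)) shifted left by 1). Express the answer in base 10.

364 = 000101101100
→ shifted left by 2 (mod 2^12) → 010110110000 = 1456
0b110101001101 = 110101001101
→ XOR → 100011111101 = 2301
→ shifted left by 3 (mod 2^12) → 011111101000 = 2024
→ shifted left by 1 (mod 2^12) → 111111010000 = 4048

4048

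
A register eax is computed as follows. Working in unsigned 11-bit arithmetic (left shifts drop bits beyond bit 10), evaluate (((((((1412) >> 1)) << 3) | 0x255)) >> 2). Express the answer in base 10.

405

1412 = 10110000100
→ >> 1 → 01011000010 = 706
→ << 3 (mod 2^11) → 11000010000 = 1552
0x255 = 01001010101
→ | → 11001010101 = 1621
→ >> 2 → 00110010101 = 405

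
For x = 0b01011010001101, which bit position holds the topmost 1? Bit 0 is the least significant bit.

12

0b01011010001101 = 1011010001101
The topmost 1 is at position 12 (since 2^12 = 4096 ≤ 5773 < 8192).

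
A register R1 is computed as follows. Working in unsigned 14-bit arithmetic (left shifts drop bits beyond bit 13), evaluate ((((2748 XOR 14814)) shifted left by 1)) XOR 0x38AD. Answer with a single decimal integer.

2748 = 00101010111100
14814 = 11100111011110
→ XOR → 11001101100010 = 13154
→ shifted left by 1 (mod 2^14) → 10011011000100 = 9924
0x38AD = 11100010101101
→ XOR → 01111001101001 = 7785

7785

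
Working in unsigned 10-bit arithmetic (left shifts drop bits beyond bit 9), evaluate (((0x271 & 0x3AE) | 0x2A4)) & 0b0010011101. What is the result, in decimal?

132

0x271 = 1001110001
0x3AE = 1110101110
→ & → 1000100000 = 544
0x2A4 = 1010100100
→ | → 1010100100 = 676
0b0010011101 = 0010011101
→ & → 0010000100 = 132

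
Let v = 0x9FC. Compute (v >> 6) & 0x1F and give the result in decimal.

v = 100111111100
Shift right by 6: 100111
Mask low 5 bits: 00111 = 7

7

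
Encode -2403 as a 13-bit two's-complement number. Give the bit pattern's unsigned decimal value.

5789

2403 in 13 bits: 0100101100011
Invert: 1011010011100
Add 1:  1011010011101 = 5789
(Check: 2^13 - 2403 = 8192 - 2403 = 5789.)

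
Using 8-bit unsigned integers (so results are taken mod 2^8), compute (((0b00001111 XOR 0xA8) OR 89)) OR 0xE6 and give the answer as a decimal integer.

0b00001111 = 00001111
0xA8 = 10101000
→ XOR → 10100111 = 167
89 = 01011001
→ OR → 11111111 = 255
0xE6 = 11100110
→ OR → 11111111 = 255

255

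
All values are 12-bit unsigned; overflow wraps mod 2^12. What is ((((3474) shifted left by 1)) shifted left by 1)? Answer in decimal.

1608

3474 = 110110010010
→ shifted left by 1 (mod 2^12) → 101100100100 = 2852
→ shifted left by 1 (mod 2^12) → 011001001000 = 1608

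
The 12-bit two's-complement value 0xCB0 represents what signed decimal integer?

-848

pattern = 110010110000 (MSB is 1 ⇒ negative)
Invert: 001101001111, add 1 → 001101010000 = 848, so the value is -848.
(Equivalently: 3248 - 2^12 = 3248 - 4096 = -848.)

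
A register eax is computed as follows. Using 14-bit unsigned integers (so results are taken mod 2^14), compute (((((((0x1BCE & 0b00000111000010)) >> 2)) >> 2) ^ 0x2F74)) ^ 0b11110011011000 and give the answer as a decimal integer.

0x1BCE = 01101111001110
0b00000111000010 = 00000111000010
→ & → 00000111000010 = 450
→ >> 2 → 00000001110000 = 112
→ >> 2 → 00000000011100 = 28
0x2F74 = 10111101110100
→ ^ → 10111101101000 = 12136
0b11110011011000 = 11110011011000
→ ^ → 01001110110000 = 5040

5040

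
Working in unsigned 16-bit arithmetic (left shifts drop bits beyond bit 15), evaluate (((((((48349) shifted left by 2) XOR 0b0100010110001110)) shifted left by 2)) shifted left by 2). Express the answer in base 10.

48349 = 1011110011011101
→ shifted left by 2 (mod 2^16) → 1111001101110100 = 62324
0b0100010110001110 = 0100010110001110
→ XOR → 1011011011111010 = 46842
→ shifted left by 2 (mod 2^16) → 1101101111101000 = 56296
→ shifted left by 2 (mod 2^16) → 0110111110100000 = 28576

28576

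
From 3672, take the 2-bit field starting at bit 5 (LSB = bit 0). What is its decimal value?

v = 111001011000
Shift right by 5: 1110010
Mask low 2 bits: 10 = 2

2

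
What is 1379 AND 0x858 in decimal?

64

1379 = 010101100011
0x858 = 100001011000
AND → 000001000000 = 64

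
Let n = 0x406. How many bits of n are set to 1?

0x406 = 10000000110
Count the 1s: 1 + 1 + 1 = 3

3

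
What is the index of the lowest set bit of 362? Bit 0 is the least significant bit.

1

362 = 101101010
Trailing zeros: 1, so the lowest set bit is bit 1 (value 2).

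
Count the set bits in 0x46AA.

7

0x46AA = 100011010101010
Count the 1s: 1 + 1 + 1 + 1 + 1 + 1 + 1 = 7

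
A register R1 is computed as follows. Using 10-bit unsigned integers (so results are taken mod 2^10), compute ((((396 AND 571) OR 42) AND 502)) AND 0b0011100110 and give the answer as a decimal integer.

34

396 = 0110001100
571 = 1000111011
→ AND → 0000001000 = 8
42 = 0000101010
→ OR → 0000101010 = 42
502 = 0111110110
→ AND → 0000100010 = 34
0b0011100110 = 0011100110
→ AND → 0000100010 = 34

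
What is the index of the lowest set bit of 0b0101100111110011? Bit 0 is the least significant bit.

0

0b0101100111110011 = 101100111110011
Trailing zeros: 0, so the lowest set bit is bit 0 (value 1).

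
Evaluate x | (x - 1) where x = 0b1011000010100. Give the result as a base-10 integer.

x = 1011000010100 = 5652
x - 1 = 1011000010011
OR    = 1011000010111 = 5655
(x | (x - 1) sets all bits below the lowest set bit.)

5655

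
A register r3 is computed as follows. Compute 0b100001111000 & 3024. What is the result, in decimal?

a = 100001111000
3024 = 101111010000
AND → 100001010000 = 2128

2128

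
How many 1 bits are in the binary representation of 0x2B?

4

0x2B = 101011
Count the 1s: 1 + 1 + 1 + 1 = 4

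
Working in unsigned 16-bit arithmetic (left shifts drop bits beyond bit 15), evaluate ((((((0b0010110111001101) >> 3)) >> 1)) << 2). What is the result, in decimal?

2928

0b0010110111001101 = 0010110111001101
→ >> 3 → 0000010110111001 = 1465
→ >> 1 → 0000001011011100 = 732
→ << 2 (mod 2^16) → 0000101101110000 = 2928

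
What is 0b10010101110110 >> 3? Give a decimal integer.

1198

x = 10010101110110
shift right by 3 → 00010010101110 = 1198
(equivalently, floor(9590 / 8))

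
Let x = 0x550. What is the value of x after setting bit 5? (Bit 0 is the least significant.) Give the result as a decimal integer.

x = 10101010000
bit 5 is currently 0; set it via x | (1 << 5) = x | 32
→ 10101110000 = 1392

1392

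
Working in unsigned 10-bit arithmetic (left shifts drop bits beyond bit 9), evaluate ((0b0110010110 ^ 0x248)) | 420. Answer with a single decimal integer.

0b0110010110 = 0110010110
0x248 = 1001001000
→ ^ → 1111011110 = 990
420 = 0110100100
→ | → 1111111110 = 1022

1022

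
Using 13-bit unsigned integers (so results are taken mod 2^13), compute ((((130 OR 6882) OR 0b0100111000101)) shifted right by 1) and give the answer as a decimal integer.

130 = 0000010000010
6882 = 1101011100010
→ OR → 1101011100010 = 6882
0b0100111000101 = 0100111000101
→ OR → 1101111100111 = 7143
→ shifted right by 1 → 0110111110011 = 3571

3571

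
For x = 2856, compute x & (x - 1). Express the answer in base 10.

2848

x = 101100101000 = 2856
x - 1 = 101100100111
AND   = 101100100000 = 2848
(x & (x - 1) clears the lowest set bit of x.)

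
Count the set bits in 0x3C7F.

11

0x3C7F = 11110001111111
Count the 1s: 1 + 1 + 1 + 1 + 1 + 1 + 1 + 1 + 1 + 1 + 1 = 11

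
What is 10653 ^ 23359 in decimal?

10653 = 010100110011101
23359 = 101101100111111
XOR → 111001010100010 = 29346

29346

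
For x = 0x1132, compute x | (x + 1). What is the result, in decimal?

4403

x = 1000100110010 = 4402
x + 1 = 1000100110011
OR    = 1000100110011 = 4403
(x | (x + 1) sets the lowest cleared bit.)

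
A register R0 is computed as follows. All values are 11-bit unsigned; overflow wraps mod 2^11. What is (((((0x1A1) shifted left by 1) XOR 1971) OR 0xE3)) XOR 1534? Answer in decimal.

0x1A1 = 00110100001
→ shifted left by 1 (mod 2^11) → 01101000010 = 834
1971 = 11110110011
→ XOR → 10011110001 = 1265
0xE3 = 00011100011
→ OR → 10011110011 = 1267
1534 = 10111111110
→ XOR → 00100001101 = 269

269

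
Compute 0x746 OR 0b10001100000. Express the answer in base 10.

0x746 = 11101000110
b = 10001100000
 OR → 11101100110 = 1894

1894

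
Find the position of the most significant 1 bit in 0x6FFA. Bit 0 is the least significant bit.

14

0x6FFA = 110111111111010
The topmost 1 is at position 14 (since 2^14 = 16384 ≤ 28666 < 32768).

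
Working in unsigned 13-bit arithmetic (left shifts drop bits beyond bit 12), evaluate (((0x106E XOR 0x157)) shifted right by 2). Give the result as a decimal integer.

1102

0x106E = 1000001101110
0x157 = 0000101010111
→ XOR → 1000100111001 = 4409
→ shifted right by 2 → 0010001001110 = 1102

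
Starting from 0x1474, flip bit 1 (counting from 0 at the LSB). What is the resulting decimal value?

x = 1010001110100
bit 1 is currently 0; toggle it via x ^ (1 << 1) = x ^ 2
→ 1010001110110 = 5238

5238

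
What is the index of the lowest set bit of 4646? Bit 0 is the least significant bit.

4646 = 1001000100110
Trailing zeros: 1, so the lowest set bit is bit 1 (value 2).

1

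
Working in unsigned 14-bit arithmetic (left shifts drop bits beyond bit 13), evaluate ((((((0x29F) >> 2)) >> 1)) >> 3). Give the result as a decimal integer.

0x29F = 00001010011111
→ >> 2 → 00000010100111 = 167
→ >> 1 → 00000001010011 = 83
→ >> 3 → 00000000001010 = 10

10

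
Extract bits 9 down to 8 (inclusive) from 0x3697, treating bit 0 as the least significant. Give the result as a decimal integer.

2

v = 11011010010111
Shift right by 8: 110110
Mask low 2 bits: 10 = 2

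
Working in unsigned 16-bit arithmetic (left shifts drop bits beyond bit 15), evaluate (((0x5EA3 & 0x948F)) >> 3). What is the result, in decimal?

656

0x5EA3 = 0101111010100011
0x948F = 1001010010001111
→ & → 0001010010000011 = 5251
→ >> 3 → 0000001010010000 = 656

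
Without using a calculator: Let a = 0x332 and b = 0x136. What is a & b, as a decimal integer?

306

0x332 = 1100110010
0x136 = 0100110110
AND → 0100110010 = 306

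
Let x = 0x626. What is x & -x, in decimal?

2

x = 11000100110 = 1574
-x (two's complement) = …00111011010
AND   = 00000000010 = 2
(x & -x isolates the lowest set bit of x.)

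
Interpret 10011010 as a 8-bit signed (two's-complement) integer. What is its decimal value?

pattern = 10011010 (MSB is 1 ⇒ negative)
Invert: 01100101, add 1 → 01100110 = 102, so the value is -102.
(Equivalently: 154 - 2^8 = 154 - 256 = -102.)

-102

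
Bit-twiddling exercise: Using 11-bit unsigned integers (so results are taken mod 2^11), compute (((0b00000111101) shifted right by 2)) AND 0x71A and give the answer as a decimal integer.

0b00000111101 = 00000111101
→ shifted right by 2 → 00000001111 = 15
0x71A = 11100011010
→ AND → 00000001010 = 10

10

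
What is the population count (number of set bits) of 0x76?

5

0x76 = 1110110
Count the 1s: 1 + 1 + 1 + 1 + 1 = 5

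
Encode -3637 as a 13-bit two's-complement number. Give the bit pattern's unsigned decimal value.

3637 in 13 bits: 0111000110101
Invert: 1000111001010
Add 1:  1000111001011 = 4555
(Check: 2^13 - 3637 = 8192 - 3637 = 4555.)

4555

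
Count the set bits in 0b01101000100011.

n = 1101000100011
Count the 1s: 1 + 1 + 1 + 1 + 1 + 1 = 6

6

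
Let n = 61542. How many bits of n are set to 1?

61542 = 1111000001100110
Count the 1s: 1 + 1 + 1 + 1 + 1 + 1 + 1 + 1 = 8

8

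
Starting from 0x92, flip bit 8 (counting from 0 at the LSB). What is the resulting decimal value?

x = 0010010010
bit 8 is currently 0; toggle it via x ^ (1 << 8) = x ^ 256
→ 0110010010 = 402

402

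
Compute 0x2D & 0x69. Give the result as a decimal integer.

0x2D = 0101101
0x69 = 1101001
AND → 0101001 = 41

41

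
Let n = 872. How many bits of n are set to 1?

872 = 1101101000
Count the 1s: 1 + 1 + 1 + 1 + 1 = 5

5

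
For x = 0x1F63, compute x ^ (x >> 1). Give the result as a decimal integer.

x = 1111101100011 = 8035
x>>1 = 0111110110001
XOR  = 1000011010010 = 4306
(x ^ (x >> 1) gives the standard binary-reflected Gray code of x.)

4306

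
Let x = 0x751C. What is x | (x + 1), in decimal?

29981

x = 111010100011100 = 29980
x + 1 = 111010100011101
OR    = 111010100011101 = 29981
(x | (x + 1) sets the lowest cleared bit.)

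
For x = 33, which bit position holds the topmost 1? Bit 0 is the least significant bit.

33 = 100001
The topmost 1 is at position 5 (since 2^5 = 32 ≤ 33 < 64).

5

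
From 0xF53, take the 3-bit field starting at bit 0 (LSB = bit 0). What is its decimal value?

3

v = 00111101010011
Shift right by 0: 00111101010011
Mask low 3 bits: 011 = 3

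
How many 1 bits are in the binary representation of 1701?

6

1701 = 11010100101
Count the 1s: 1 + 1 + 1 + 1 + 1 + 1 = 6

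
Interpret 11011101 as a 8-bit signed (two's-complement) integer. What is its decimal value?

pattern = 11011101 (MSB is 1 ⇒ negative)
Invert: 00100010, add 1 → 00100011 = 35, so the value is -35.
(Equivalently: 221 - 2^8 = 221 - 256 = -35.)

-35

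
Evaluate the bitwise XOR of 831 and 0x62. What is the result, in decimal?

861

831 = 1100111111
0x62 = 0001100010
XOR → 1101011101 = 861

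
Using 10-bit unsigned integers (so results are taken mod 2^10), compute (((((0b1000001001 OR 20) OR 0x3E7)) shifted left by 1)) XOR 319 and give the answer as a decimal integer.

705

0b1000001001 = 1000001001
20 = 0000010100
→ OR → 1000011101 = 541
0x3E7 = 1111100111
→ OR → 1111111111 = 1023
→ shifted left by 1 (mod 2^10) → 1111111110 = 1022
319 = 0100111111
→ XOR → 1011000001 = 705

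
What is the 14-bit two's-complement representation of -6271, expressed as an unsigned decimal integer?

6271 in 14 bits: 01100001111111
Invert: 10011110000000
Add 1:  10011110000001 = 10113
(Check: 2^14 - 6271 = 16384 - 6271 = 10113.)

10113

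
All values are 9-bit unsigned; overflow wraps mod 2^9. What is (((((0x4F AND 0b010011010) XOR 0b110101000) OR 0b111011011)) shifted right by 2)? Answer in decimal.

126

0x4F = 001001111
0b010011010 = 010011010
→ AND → 000001010 = 10
0b110101000 = 110101000
→ XOR → 110100010 = 418
0b111011011 = 111011011
→ OR → 111111011 = 507
→ shifted right by 2 → 001111110 = 126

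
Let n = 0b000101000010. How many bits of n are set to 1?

3

n = 101000010
Count the 1s: 1 + 1 + 1 = 3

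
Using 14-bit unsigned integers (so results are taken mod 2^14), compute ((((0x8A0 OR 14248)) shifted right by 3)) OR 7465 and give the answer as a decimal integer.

0x8A0 = 00100010100000
14248 = 11011110101000
→ OR → 11111110101000 = 16296
→ shifted right by 3 → 00011111110101 = 2037
7465 = 01110100101001
→ OR → 01111111111101 = 8189

8189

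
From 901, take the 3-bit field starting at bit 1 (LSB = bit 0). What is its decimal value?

v = 1110000101
Shift right by 1: 111000010
Mask low 3 bits: 010 = 2

2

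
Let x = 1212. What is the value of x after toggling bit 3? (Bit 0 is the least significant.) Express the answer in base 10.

1204

x = 10010111100
bit 3 is currently 1; toggle it via x ^ (1 << 3) = x ^ 8
→ 10010110100 = 1204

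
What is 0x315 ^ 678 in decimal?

0x315 = 1100010101
678 = 1010100110
XOR → 0110110011 = 435

435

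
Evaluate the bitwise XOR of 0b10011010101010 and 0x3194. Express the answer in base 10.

a = 10011010101010
0x3194 = 11000110010100
XOR → 01011100111110 = 5950

5950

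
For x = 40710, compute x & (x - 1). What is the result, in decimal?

x = 1001111100000110 = 40710
x - 1 = 1001111100000101
AND   = 1001111100000100 = 40708
(x & (x - 1) clears the lowest set bit of x.)

40708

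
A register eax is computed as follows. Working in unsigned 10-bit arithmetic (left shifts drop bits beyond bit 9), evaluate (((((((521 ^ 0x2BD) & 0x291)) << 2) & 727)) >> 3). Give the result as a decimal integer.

521 = 1000001001
0x2BD = 1010111101
→ ^ → 0010110100 = 180
0x291 = 1010010001
→ & → 0010010000 = 144
→ << 2 (mod 2^10) → 1001000000 = 576
727 = 1011010111
→ & → 1001000000 = 576
→ >> 3 → 0001001000 = 72

72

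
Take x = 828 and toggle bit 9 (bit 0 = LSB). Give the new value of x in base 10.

316

x = 1100111100
bit 9 is currently 1; toggle it via x ^ (1 << 9) = x ^ 512
→ 0100111100 = 316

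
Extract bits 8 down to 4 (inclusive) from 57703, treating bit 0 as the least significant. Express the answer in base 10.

v = 1110000101100111
Shift right by 4: 111000010110
Mask low 5 bits: 10110 = 22

22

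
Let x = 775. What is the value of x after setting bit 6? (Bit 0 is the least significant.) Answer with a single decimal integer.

x = 01100000111
bit 6 is currently 0; set it via x | (1 << 6) = x | 64
→ 01101000111 = 839

839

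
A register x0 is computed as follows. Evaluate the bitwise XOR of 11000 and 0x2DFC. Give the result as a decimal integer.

11000 = 10101011111000
0x2DFC = 10110111111100
XOR → 00011100000100 = 1796

1796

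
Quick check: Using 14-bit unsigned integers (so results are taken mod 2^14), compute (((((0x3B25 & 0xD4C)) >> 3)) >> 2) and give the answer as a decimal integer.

72

0x3B25 = 11101100100101
0xD4C = 00110101001100
→ & → 00100100000100 = 2308
→ >> 3 → 00000100100000 = 288
→ >> 2 → 00000001001000 = 72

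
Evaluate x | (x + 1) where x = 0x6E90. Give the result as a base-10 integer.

28305

x = 110111010010000 = 28304
x + 1 = 110111010010001
OR    = 110111010010001 = 28305
(x | (x + 1) sets the lowest cleared bit.)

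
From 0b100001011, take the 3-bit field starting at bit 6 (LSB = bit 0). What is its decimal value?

v = 100001011
Shift right by 6: 100
Mask low 3 bits: 100 = 4

4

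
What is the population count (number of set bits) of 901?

5

901 = 1110000101
Count the 1s: 1 + 1 + 1 + 1 + 1 = 5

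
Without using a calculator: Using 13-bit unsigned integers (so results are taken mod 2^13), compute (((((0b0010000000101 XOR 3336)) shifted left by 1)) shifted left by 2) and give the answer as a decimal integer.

2152

0b0010000000101 = 0010000000101
3336 = 0110100001000
→ XOR → 0100100001101 = 2317
→ shifted left by 1 (mod 2^13) → 1001000011010 = 4634
→ shifted left by 2 (mod 2^13) → 0100001101000 = 2152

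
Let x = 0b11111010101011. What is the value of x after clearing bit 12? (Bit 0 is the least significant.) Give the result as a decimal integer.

11947

x = 11111010101011
bit 12 is currently 1; clear it via x & ~(1 << 12) = x & ~4096
→ 10111010101011 = 11947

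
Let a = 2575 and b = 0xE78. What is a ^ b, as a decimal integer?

1143

2575 = 101000001111
0xE78 = 111001111000
XOR → 010001110111 = 1143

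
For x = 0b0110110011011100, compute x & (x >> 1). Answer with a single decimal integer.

9292

x = 110110011011100 = 27868
x>>1 = 011011001101110
AND  = 010010001001100 = 9292
(x & (x >> 1) has a 1 wherever x has two consecutive 1 bits.)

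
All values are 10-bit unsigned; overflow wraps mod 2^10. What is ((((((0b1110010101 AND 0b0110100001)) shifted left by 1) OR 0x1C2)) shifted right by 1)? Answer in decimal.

481

0b1110010101 = 1110010101
0b0110100001 = 0110100001
→ AND → 0110000001 = 385
→ shifted left by 1 (mod 2^10) → 1100000010 = 770
0x1C2 = 0111000010
→ OR → 1111000010 = 962
→ shifted right by 1 → 0111100001 = 481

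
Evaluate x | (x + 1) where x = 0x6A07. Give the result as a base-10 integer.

x = 110101000000111 = 27143
x + 1 = 110101000001000
OR    = 110101000001111 = 27151
(x | (x + 1) sets the lowest cleared bit.)

27151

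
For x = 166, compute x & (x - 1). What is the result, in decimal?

x = 10100110 = 166
x - 1 = 10100101
AND   = 10100100 = 164
(x & (x - 1) clears the lowest set bit of x.)

164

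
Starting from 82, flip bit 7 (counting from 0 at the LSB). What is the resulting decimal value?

x = 01010010
bit 7 is currently 0; toggle it via x ^ (1 << 7) = x ^ 128
→ 11010010 = 210

210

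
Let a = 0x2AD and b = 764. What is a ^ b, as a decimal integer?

81

0x2AD = 1010101101
764 = 1011111100
XOR → 0001010001 = 81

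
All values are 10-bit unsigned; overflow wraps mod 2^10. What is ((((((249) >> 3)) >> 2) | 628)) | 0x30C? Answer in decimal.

895

249 = 0011111001
→ >> 3 → 0000011111 = 31
→ >> 2 → 0000000111 = 7
628 = 1001110100
→ | → 1001110111 = 631
0x30C = 1100001100
→ | → 1101111111 = 895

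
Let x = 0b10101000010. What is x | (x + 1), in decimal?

1347

x = 10101000010 = 1346
x + 1 = 10101000011
OR    = 10101000011 = 1347
(x | (x + 1) sets the lowest cleared bit.)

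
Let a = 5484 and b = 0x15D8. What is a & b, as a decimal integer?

5448

5484 = 1010101101100
0x15D8 = 1010111011000
AND → 1010101001000 = 5448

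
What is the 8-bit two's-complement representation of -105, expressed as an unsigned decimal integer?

151

105 in 8 bits: 01101001
Invert: 10010110
Add 1:  10010111 = 151
(Check: 2^8 - 105 = 256 - 105 = 151.)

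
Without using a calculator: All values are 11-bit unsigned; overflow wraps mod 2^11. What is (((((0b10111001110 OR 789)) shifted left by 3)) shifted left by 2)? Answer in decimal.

992

0b10111001110 = 10111001110
789 = 01100010101
→ OR → 11111011111 = 2015
→ shifted left by 3 (mod 2^11) → 11011111000 = 1784
→ shifted left by 2 (mod 2^11) → 01111100000 = 992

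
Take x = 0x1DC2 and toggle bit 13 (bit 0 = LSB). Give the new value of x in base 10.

15810

x = 01110111000010
bit 13 is currently 0; toggle it via x ^ (1 << 13) = x ^ 8192
→ 11110111000010 = 15810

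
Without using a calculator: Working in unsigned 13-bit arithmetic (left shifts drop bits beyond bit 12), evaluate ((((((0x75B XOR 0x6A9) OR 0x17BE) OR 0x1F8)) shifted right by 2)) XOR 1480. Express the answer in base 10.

0x75B = 0011101011011
0x6A9 = 0011010101001
→ XOR → 0000111110010 = 498
0x17BE = 1011110111110
→ OR → 1011111111110 = 6142
0x1F8 = 0000111111000
→ OR → 1011111111110 = 6142
→ shifted right by 2 → 0010111111111 = 1535
1480 = 0010111001000
→ XOR → 0000000110111 = 55

55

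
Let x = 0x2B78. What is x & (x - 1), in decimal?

x = 10101101111000 = 11128
x - 1 = 10101101110111
AND   = 10101101110000 = 11120
(x & (x - 1) clears the lowest set bit of x.)

11120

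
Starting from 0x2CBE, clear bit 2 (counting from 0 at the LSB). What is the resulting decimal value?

11450

x = 10110010111110
bit 2 is currently 1; clear it via x & ~(1 << 2) = x & ~4
→ 10110010111010 = 11450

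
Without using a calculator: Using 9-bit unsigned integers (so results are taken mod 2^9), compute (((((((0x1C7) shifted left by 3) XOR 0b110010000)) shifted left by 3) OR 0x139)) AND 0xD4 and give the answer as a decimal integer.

0x1C7 = 111000111
→ shifted left by 3 (mod 2^9) → 000111000 = 56
0b110010000 = 110010000
→ XOR → 110101000 = 424
→ shifted left by 3 (mod 2^9) → 101000000 = 320
0x139 = 100111001
→ OR → 101111001 = 377
0xD4 = 011010100
→ AND → 001010000 = 80

80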